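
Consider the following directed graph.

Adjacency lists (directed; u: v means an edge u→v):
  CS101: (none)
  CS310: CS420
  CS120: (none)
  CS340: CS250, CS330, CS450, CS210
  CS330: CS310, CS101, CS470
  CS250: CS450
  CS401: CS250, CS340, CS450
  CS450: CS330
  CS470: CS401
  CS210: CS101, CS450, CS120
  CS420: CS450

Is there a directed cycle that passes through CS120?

No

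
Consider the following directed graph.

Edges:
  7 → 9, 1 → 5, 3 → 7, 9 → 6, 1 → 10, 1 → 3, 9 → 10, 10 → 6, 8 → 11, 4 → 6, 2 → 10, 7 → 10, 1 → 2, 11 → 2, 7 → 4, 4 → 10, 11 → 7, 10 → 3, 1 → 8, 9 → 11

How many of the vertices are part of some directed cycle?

7

A vertex is on a directed cycle iff it belongs to a strongly connected component of size ≥ 2 (or has a self-loop).
The vertices on cycles are {2, 3, 4, 7, 9, 10, 11} — 7 in total.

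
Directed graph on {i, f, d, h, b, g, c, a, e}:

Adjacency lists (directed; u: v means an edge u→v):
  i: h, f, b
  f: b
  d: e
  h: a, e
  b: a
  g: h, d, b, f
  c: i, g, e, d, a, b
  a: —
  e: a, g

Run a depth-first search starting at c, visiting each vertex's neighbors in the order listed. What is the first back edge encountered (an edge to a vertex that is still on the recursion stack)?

DFS from c (visiting each vertex's neighbors in the order listed); mark gray on enter, black on exit:
c gray
  i gray
    h gray
      a gray
      a black
      e gray
        e→a: a black — skip
        g gray
          g→h: h is gray → back edge
First back edge: g → h.

g->h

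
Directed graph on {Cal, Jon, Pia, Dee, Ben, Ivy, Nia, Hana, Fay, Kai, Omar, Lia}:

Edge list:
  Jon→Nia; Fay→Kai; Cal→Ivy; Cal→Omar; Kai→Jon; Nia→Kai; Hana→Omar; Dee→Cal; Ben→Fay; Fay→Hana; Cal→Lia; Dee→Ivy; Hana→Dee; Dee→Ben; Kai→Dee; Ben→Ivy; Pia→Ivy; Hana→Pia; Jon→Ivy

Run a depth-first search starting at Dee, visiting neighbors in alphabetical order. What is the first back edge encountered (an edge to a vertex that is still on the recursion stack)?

Hana→Dee

DFS from Dee (visiting neighbors in alphabetical order); mark gray on enter, black on exit:
Dee gray
  Ben gray
    Fay gray
      Hana gray
        Hana→Dee: Dee is gray → back edge
First back edge: Hana → Dee.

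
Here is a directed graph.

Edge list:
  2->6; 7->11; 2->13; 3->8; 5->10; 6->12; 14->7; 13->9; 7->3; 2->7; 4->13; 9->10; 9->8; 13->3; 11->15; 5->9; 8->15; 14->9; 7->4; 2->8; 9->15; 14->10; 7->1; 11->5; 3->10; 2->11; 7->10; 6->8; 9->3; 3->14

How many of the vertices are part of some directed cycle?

8

A vertex is on a directed cycle iff it belongs to a strongly connected component of size ≥ 2 (or has a self-loop).
The vertices on cycles are {3, 4, 5, 7, 9, 11, 13, 14} — 8 in total.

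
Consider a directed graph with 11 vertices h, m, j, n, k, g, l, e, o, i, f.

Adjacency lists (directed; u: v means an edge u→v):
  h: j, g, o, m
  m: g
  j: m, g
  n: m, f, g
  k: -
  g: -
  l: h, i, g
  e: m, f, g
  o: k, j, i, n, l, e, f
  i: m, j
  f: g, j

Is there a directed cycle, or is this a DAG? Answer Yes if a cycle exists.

Yes

DFS with white/gray/black marking, starting from f:
f gray
  g gray
  g black
  j gray
    m gray
      m→g: g black — skip
    m black
    j→g: g black — skip
  j black
f black
h gray
  h→j: j black — skip
  h→g: g black — skip
  o gray
    k gray
    k black
    o→j: j black — skip
    i gray
      i→m: m black — skip
      i→j: j black — skip
    i black
    n gray
      n→m: m black — skip
      n→f: f black — skip
      n→g: g black — skip
    n black
    l gray
      l→h: h is gray → back edge
Back edge found, so a cycle exists: h → o → l → h.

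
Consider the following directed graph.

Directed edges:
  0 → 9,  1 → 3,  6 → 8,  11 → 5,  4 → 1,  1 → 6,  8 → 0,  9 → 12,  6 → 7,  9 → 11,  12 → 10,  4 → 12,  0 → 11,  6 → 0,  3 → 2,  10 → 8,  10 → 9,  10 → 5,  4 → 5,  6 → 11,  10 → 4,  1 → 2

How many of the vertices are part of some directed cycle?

A vertex is on a directed cycle iff it belongs to a strongly connected component of size ≥ 2 (or has a self-loop).
The vertices on cycles are {0, 1, 4, 6, 8, 9, 10, 12} — 8 in total.

8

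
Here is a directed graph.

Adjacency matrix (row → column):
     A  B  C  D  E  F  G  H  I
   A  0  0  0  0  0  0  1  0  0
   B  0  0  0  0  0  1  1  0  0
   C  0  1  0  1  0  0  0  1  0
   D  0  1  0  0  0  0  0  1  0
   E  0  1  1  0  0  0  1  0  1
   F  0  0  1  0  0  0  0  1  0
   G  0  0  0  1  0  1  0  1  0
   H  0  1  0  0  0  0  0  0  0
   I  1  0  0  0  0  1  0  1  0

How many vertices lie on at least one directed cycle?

6

A vertex is on a directed cycle iff it belongs to a strongly connected component of size ≥ 2 (or has a self-loop).
The vertices on cycles are {B, C, D, F, G, H} — 6 in total.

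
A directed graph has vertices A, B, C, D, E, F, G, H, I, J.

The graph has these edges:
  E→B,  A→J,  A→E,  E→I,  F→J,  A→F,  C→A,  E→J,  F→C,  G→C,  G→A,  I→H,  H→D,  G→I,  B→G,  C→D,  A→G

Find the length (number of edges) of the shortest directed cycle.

2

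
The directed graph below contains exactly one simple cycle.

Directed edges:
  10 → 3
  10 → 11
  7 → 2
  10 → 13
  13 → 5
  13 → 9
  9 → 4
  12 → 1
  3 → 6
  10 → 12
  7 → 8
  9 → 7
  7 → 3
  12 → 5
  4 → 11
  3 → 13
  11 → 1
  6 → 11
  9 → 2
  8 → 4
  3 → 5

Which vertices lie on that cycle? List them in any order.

DFS with gray/black marking from 3:
3 gray
  13 gray
    5 gray
    5 black
    9 gray
      2 gray
      2 black
      7 gray
        7→2: 2 black — skip
        8 gray
          4 gray
            11 gray
              1 gray
              1 black
            11 black
          4 black
        8 black
        7→3: 3 is gray → back edge
Back edge closes the cycle 3 → 13 → 9 → 7 → 3; its vertices are {3, 7, 9, 13}.

3, 7, 9, 13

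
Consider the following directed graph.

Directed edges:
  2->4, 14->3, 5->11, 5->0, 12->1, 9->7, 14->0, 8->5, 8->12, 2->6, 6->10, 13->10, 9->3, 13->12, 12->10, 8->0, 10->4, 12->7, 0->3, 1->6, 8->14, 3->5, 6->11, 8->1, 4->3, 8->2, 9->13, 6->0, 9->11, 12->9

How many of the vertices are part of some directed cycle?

6

A vertex is on a directed cycle iff it belongs to a strongly connected component of size ≥ 2 (or has a self-loop).
The vertices on cycles are {0, 3, 5, 9, 12, 13} — 6 in total.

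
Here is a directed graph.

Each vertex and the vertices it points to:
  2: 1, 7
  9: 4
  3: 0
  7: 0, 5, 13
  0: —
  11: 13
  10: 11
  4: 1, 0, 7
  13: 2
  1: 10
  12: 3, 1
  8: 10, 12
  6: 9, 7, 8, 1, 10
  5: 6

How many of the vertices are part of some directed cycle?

A vertex is on a directed cycle iff it belongs to a strongly connected component of size ≥ 2 (or has a self-loop).
The vertices on cycles are {1, 2, 4, 5, 6, 7, 8, 9, 10, 11, 12, 13} — 12 in total.

12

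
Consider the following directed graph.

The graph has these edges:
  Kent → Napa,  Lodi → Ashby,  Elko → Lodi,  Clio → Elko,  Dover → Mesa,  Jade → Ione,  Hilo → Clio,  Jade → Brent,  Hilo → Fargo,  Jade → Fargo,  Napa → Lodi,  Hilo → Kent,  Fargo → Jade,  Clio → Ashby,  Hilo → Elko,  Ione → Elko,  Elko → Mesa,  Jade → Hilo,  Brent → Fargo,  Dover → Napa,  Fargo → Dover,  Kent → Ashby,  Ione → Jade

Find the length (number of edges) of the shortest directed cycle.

2

For each vertex v, BFS finds the shortest path from v back to v.
The shortest such closed walk is Ione → Jade → Ione, length 2.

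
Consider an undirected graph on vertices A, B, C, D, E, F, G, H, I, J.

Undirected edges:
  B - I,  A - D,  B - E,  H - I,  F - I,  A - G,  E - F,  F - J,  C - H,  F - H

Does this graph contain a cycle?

DFS, tracking each vertex's parent; an edge to a visited non-parent vertex closes a cycle.
Start from G:
visit G (parent –)
  visit A (parent G)
    visit D (parent A)
      D–A: parent, skip
    A–G: parent, skip
visit B (parent –)
  visit E (parent B)
    E–B: parent, skip
    visit F (parent E)
      visit H (parent F)
        visit C (parent H)
          C–H: parent, skip
        visit I (parent H)
          I–B: B visited and ≠ parent → cycle
Cycle: B – E – F – H – I – B.

Yes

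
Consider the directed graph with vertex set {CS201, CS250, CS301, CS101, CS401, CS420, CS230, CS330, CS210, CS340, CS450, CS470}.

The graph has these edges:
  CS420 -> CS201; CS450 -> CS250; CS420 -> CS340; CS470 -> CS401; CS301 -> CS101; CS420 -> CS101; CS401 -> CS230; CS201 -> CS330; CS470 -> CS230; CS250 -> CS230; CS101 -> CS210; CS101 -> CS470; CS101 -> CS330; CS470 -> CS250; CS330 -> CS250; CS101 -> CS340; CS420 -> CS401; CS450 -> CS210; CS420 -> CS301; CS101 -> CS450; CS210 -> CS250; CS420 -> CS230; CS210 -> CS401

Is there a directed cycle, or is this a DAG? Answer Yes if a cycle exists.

DFS with white/gray/black marking, starting from CS301:
CS301 gray
  CS101 gray
    CS470 gray
      CS230 gray
      CS230 black
      CS250 gray
        CS250→CS230: CS230 black — skip
      CS250 black
      CS401 gray
        CS401→CS230: CS230 black — skip
      CS401 black
    CS470 black
    CS330 gray
      CS330→CS250: CS250 black — skip
    CS330 black
    CS450 gray
      CS450→CS250: CS250 black — skip
      CS210 gray
        CS210→CS250: CS250 black — skip
        CS210→CS401: CS401 black — skip
      CS210 black
    CS450 black
    CS101→CS210: CS210 black — skip
    CS340 gray
    CS340 black
  CS101 black
CS301 black
CS201 gray
  CS201→CS330: CS330 black — skip
CS201 black
CS420 gray
  CS420→CS301: CS301 black — skip
  CS420→CS230: CS230 black — skip
  CS420→CS340: CS340 black — skip
  CS420→CS401: CS401 black — skip
  CS420→CS101: CS101 black — skip
  CS420→CS201: CS201 black — skip
CS420 black
Every edge goes to a white or black vertex — no back edge, so the graph is acyclic.

No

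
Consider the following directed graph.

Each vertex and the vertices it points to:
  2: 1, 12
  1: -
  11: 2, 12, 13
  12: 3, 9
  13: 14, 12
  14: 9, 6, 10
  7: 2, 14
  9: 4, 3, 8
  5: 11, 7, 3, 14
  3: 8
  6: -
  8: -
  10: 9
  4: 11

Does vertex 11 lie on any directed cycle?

Yes

11 is on a cycle iff 11 can reach itself via ≥1 edge.
11 → 12 → 9 → 4 → 11 — yes.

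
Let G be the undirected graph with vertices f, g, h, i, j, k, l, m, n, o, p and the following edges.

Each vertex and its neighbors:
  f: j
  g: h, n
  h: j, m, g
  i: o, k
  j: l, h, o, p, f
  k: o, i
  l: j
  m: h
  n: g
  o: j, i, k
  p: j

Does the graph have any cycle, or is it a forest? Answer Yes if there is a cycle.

Yes

DFS, tracking each vertex's parent; an edge to a visited non-parent vertex closes a cycle.
Start from i:
visit i (parent –)
  visit o (parent i)
    visit j (parent o)
      visit l (parent j)
        l–j: parent, skip
      visit h (parent j)
        h–j: parent, skip
        visit m (parent h)
          m–h: parent, skip
        visit g (parent h)
          g–h: parent, skip
          visit n (parent g)
            n–g: parent, skip
      j–o: parent, skip
      visit p (parent j)
        p–j: parent, skip
      visit f (parent j)
        f–j: parent, skip
    o–i: parent, skip
    visit k (parent o)
      k–o: parent, skip
      k–i: i visited and ≠ parent → cycle
Cycle: i – o – k – i.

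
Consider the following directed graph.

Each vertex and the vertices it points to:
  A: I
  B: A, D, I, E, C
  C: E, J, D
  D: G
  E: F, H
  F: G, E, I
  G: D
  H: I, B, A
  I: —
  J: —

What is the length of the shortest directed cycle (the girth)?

For each vertex v, BFS finds the shortest path from v back to v.
The shortest such closed walk is E → F → E, length 2.

2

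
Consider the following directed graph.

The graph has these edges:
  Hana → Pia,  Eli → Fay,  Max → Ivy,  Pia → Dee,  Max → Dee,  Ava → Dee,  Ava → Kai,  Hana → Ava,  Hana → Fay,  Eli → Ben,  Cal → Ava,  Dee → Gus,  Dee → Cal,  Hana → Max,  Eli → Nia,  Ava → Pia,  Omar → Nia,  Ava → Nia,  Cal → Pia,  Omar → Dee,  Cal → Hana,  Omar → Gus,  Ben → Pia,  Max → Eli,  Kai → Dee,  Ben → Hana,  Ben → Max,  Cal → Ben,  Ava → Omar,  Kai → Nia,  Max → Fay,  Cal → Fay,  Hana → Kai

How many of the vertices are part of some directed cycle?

A vertex is on a directed cycle iff it belongs to a strongly connected component of size ≥ 2 (or has a self-loop).
The vertices on cycles are {Ava, Ben, Cal, Dee, Eli, Kai, Max, Pia, Hana, Omar} — 10 in total.

10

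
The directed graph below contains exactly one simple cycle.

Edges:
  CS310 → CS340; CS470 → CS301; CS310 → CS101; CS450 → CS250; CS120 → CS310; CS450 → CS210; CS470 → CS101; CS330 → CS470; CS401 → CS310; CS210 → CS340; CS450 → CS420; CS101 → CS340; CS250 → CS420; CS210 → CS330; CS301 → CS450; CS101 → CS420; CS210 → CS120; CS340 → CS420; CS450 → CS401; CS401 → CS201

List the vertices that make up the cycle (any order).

DFS with gray/black marking from CS301:
CS301 gray
  CS450 gray
    CS401 gray
      CS201 gray
      CS201 black
      CS310 gray
        CS101 gray
          CS420 gray
          CS420 black
          CS340 gray
            CS340→CS420: CS420 black — skip
          CS340 black
        CS101 black
        CS310→CS340: CS340 black — skip
      CS310 black
    CS401 black
    CS250 gray
      CS250→CS420: CS420 black — skip
    CS250 black
    CS210 gray
      CS330 gray
        CS470 gray
          CS470→CS301: CS301 is gray → back edge
Back edge closes the cycle CS301 → CS450 → CS210 → CS330 → CS470 → CS301; its vertices are {CS210, CS301, CS330, CS450, CS470}.

CS210, CS301, CS330, CS450, CS470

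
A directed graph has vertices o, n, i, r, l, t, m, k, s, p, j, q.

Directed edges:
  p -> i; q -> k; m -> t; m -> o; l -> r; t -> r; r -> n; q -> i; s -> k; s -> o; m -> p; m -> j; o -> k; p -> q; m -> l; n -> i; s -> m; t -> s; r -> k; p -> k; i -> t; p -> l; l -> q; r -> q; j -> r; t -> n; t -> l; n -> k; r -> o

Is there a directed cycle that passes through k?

No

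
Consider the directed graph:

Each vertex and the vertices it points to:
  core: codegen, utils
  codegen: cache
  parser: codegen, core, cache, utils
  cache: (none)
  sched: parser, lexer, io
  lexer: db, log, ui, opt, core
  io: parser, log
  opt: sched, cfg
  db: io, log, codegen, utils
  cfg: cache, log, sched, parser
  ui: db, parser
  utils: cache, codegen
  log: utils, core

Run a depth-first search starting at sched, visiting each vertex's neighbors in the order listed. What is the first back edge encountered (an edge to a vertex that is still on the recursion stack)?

opt->sched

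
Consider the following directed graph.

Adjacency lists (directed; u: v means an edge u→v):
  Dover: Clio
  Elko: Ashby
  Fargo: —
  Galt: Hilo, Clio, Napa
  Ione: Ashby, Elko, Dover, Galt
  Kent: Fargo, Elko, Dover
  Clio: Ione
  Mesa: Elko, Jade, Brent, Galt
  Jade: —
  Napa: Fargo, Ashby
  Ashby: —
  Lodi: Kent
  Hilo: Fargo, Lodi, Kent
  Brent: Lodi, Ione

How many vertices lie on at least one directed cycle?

A vertex is on a directed cycle iff it belongs to a strongly connected component of size ≥ 2 (or has a self-loop).
The vertices on cycles are {Clio, Galt, Hilo, Ione, Kent, Lodi, Dover} — 7 in total.

7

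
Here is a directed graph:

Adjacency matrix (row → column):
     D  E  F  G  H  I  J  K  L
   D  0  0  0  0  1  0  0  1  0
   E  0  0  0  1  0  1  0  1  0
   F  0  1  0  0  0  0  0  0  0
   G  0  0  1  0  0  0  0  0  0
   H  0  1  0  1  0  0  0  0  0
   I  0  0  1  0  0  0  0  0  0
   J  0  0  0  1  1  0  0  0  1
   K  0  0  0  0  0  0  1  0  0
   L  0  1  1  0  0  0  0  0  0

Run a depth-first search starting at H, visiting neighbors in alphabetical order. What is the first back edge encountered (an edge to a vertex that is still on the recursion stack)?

DFS from H (visiting neighbors in alphabetical order); mark gray on enter, black on exit:
H gray
  E gray
    G gray
      F gray
        F→E: E is gray → back edge
First back edge: F → E.

F→E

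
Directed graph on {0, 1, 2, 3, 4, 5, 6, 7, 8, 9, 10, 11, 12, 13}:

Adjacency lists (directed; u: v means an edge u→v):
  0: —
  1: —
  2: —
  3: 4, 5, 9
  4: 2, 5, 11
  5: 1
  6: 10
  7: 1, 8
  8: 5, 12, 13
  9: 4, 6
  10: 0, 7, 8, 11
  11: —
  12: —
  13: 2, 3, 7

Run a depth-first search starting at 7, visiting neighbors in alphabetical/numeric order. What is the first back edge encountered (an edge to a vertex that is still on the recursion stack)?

10→7

DFS from 7 (visiting neighbors in alphabetical/numeric order); mark gray on enter, black on exit:
7 gray
  1 gray
  1 black
  8 gray
    5 gray
      5→1: 1 black — skip
    5 black
    12 gray
    12 black
    13 gray
      2 gray
      2 black
      3 gray
        4 gray
          4→2: 2 black — skip
          4→5: 5 black — skip
          11 gray
          11 black
        4 black
        3→5: 5 black — skip
        9 gray
          9→4: 4 black — skip
          6 gray
            10 gray
              0 gray
              0 black
              10→7: 7 is gray → back edge
First back edge: 10 → 7.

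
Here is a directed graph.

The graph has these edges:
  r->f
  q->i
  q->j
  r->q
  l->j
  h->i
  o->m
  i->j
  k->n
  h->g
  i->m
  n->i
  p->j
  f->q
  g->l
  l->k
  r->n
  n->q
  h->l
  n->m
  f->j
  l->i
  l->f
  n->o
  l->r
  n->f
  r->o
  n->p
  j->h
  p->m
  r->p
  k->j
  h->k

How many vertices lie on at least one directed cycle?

11

A vertex is on a directed cycle iff it belongs to a strongly connected component of size ≥ 2 (or has a self-loop).
The vertices on cycles are {f, g, h, i, j, k, l, n, p, q, r} — 11 in total.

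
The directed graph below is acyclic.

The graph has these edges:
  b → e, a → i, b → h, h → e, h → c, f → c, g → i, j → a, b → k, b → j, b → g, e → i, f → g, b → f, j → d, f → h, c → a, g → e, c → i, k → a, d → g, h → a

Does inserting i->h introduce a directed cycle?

Adding i→h creates a cycle iff h can already reach i.
Path from h: h → a → i.
So h → … → i → h is a cycle.

Yes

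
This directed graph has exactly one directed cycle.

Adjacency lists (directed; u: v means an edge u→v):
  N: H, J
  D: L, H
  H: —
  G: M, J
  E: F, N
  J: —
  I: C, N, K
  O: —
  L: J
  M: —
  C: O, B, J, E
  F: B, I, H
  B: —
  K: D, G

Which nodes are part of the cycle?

DFS with gray/black marking from I:
I gray
  C gray
    O gray
    O black
    B gray
    B black
    J gray
    J black
    E gray
      F gray
        F→B: B black — skip
        F→I: I is gray → back edge
Back edge closes the cycle I → C → E → F → I; its vertices are {C, E, F, I}.

C, E, F, I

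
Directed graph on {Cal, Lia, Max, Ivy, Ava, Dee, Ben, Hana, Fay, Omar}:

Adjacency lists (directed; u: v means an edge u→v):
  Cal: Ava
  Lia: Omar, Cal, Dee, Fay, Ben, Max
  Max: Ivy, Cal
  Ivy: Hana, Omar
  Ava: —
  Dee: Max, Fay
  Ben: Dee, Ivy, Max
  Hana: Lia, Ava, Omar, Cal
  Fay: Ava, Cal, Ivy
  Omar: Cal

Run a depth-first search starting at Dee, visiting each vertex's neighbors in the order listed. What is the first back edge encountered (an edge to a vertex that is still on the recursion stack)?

Lia→Dee

DFS from Dee (visiting each vertex's neighbors in the order listed); mark gray on enter, black on exit:
Dee gray
  Max gray
    Ivy gray
      Hana gray
        Lia gray
          Omar gray
            Cal gray
              Ava gray
              Ava black
            Cal black
          Omar black
          Lia→Cal: Cal black — skip
          Lia→Dee: Dee is gray → back edge
First back edge: Lia → Dee.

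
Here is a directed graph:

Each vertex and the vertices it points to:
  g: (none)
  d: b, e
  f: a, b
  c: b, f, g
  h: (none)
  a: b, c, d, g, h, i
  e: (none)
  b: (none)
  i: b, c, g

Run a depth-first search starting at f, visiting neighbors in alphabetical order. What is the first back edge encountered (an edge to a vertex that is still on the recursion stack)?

c→f

DFS from f (visiting neighbors in alphabetical order); mark gray on enter, black on exit:
f gray
  a gray
    b gray
    b black
    c gray
      c→b: b black — skip
      c→f: f is gray → back edge
First back edge: c → f.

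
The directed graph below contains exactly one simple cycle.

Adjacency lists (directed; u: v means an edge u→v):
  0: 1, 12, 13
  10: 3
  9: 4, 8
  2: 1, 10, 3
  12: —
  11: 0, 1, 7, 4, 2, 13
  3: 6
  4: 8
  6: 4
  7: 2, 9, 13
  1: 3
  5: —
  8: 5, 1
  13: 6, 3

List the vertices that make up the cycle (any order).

1, 3, 4, 6, 8

DFS with gray/black marking from 6:
6 gray
  4 gray
    8 gray
      5 gray
      5 black
      1 gray
        3 gray
          3→6: 6 is gray → back edge
Back edge closes the cycle 6 → 4 → 8 → 1 → 3 → 6; its vertices are {1, 3, 4, 6, 8}.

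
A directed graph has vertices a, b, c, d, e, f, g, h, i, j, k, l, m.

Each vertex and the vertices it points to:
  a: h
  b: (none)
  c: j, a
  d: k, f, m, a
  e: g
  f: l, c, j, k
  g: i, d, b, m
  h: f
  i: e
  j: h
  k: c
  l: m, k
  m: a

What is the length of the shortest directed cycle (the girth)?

For each vertex v, BFS finds the shortest path from v back to v.
The shortest such closed walk is g → i → e → g, length 3.

3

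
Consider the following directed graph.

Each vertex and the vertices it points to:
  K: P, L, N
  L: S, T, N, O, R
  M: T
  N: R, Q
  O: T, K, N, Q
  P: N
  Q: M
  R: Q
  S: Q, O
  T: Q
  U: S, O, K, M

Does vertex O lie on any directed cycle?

Yes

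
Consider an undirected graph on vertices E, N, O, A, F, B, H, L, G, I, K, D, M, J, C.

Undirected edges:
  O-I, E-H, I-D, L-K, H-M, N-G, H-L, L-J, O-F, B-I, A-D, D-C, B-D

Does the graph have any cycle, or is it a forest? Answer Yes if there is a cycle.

DFS, tracking each vertex's parent; an edge to a visited non-parent vertex closes a cycle.
Start from C:
visit C (parent –)
  visit D (parent C)
    visit I (parent D)
      visit O (parent I)
        O–I: parent, skip
        visit F (parent O)
          F–O: parent, skip
      I–D: parent, skip
      visit B (parent I)
        B–I: parent, skip
        B–D: D visited and ≠ parent → cycle
Cycle: D – I – B – D.

Yes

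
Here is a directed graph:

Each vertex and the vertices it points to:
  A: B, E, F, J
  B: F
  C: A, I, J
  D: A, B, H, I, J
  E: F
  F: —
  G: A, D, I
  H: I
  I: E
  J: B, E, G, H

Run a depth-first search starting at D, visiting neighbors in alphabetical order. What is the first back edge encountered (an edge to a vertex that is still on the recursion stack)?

G→A

DFS from D (visiting neighbors in alphabetical order); mark gray on enter, black on exit:
D gray
  A gray
    B gray
      F gray
      F black
    B black
    E gray
      E→F: F black — skip
    E black
    A→F: F black — skip
    J gray
      J→B: B black — skip
      J→E: E black — skip
      G gray
        G→A: A is gray → back edge
First back edge: G → A.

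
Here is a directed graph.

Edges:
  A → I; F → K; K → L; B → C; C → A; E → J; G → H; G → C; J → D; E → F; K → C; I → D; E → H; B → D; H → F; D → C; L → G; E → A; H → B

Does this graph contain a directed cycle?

DFS with white/gray/black marking, starting from J:
J gray
  D gray
    C gray
      A gray
        I gray
          I→D: D is gray → back edge
Back edge found, so a cycle exists: D → C → A → I → D.

Yes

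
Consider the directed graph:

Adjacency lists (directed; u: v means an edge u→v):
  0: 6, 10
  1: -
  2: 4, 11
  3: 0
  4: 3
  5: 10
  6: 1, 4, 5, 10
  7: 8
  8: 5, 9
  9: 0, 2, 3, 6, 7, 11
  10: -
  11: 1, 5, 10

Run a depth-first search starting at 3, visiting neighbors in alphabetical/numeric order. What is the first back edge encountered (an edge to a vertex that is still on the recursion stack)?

4→3

DFS from 3 (visiting neighbors in alphabetical/numeric order); mark gray on enter, black on exit:
3 gray
  0 gray
    6 gray
      1 gray
      1 black
      4 gray
        4→3: 3 is gray → back edge
First back edge: 4 → 3.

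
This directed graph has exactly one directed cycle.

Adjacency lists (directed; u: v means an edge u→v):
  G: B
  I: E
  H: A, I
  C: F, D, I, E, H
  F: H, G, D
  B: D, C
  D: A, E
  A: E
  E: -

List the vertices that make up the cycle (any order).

B, C, F, G

DFS with gray/black marking from F:
F gray
  H gray
    A gray
      E gray
      E black
    A black
    I gray
      I→E: E black — skip
    I black
  H black
  G gray
    B gray
      D gray
        D→A: A black — skip
        D→E: E black — skip
      D black
      C gray
        C→F: F is gray → back edge
Back edge closes the cycle F → G → B → C → F; its vertices are {B, C, F, G}.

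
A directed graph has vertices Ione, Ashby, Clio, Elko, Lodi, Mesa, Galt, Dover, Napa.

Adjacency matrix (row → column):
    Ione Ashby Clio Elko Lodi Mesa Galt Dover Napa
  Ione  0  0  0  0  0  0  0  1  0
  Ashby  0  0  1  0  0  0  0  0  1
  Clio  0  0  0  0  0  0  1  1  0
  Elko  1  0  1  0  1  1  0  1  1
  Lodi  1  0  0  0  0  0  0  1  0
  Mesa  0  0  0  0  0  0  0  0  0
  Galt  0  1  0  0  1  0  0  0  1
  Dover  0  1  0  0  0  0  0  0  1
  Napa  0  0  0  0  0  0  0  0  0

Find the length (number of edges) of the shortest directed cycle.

For each vertex v, BFS finds the shortest path from v back to v.
The shortest such closed walk is Clio → Galt → Ashby → Clio, length 3.

3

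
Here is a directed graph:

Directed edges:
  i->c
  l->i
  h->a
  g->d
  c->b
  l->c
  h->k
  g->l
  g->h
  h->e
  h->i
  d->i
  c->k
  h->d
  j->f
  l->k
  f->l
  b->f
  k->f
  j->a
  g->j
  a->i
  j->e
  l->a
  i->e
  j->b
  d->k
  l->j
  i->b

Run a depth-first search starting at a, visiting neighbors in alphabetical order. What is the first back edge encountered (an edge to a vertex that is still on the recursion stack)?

l→a

DFS from a (visiting neighbors in alphabetical order); mark gray on enter, black on exit:
a gray
  i gray
    b gray
      f gray
        l gray
          l→a: a is gray → back edge
First back edge: l → a.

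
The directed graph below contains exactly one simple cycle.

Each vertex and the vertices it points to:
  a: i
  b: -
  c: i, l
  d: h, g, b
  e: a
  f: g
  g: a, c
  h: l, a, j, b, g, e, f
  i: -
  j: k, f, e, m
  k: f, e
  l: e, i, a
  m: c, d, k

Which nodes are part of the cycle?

d, h, j, m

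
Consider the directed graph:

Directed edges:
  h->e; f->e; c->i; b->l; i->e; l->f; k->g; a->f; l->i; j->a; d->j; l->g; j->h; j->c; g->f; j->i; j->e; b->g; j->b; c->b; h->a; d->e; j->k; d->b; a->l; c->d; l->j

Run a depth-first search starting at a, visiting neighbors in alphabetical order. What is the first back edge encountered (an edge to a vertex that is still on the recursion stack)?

j→a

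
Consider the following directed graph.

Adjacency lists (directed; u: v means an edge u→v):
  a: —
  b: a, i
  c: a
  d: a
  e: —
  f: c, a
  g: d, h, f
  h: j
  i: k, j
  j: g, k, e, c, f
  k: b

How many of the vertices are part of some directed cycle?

A vertex is on a directed cycle iff it belongs to a strongly connected component of size ≥ 2 (or has a self-loop).
The vertices on cycles are {b, g, h, i, j, k} — 6 in total.

6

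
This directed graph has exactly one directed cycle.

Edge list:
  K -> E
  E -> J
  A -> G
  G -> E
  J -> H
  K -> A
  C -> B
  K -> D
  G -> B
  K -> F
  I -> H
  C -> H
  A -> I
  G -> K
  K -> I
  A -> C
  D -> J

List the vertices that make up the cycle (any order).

A, G, K

DFS with gray/black marking from K:
K gray
  I gray
    H gray
    H black
  I black
  A gray
    C gray
      B gray
      B black
      C→H: H black — skip
    C black
    A→I: I black — skip
    G gray
      E gray
        J gray
          J→H: H black — skip
        J black
      E black
      G→B: B black — skip
      G→K: K is gray → back edge
Back edge closes the cycle K → A → G → K; its vertices are {A, G, K}.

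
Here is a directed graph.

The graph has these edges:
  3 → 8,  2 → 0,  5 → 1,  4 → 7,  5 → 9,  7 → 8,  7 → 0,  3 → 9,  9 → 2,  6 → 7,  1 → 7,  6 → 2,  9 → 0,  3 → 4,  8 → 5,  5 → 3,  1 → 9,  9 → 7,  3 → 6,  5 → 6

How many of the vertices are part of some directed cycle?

A vertex is on a directed cycle iff it belongs to a strongly connected component of size ≥ 2 (or has a self-loop).
The vertices on cycles are {1, 3, 4, 5, 6, 7, 8, 9} — 8 in total.

8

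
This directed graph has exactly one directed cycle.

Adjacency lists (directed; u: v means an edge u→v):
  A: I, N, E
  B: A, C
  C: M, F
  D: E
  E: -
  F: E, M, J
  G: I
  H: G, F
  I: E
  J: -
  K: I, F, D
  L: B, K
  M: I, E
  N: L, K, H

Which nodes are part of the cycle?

DFS with gray/black marking from N:
N gray
  L gray
    B gray
      A gray
        I gray
          E gray
          E black
        I black
        A→N: N is gray → back edge
Back edge closes the cycle N → L → B → A → N; its vertices are {A, B, L, N}.

A, B, L, N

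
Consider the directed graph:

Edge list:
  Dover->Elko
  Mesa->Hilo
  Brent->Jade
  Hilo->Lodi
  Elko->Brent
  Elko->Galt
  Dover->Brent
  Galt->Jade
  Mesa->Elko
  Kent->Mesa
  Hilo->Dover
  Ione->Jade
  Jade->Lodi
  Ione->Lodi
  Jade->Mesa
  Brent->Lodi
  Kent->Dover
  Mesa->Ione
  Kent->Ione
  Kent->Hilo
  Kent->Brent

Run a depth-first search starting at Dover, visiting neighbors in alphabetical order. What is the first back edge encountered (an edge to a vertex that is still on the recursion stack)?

Elko→Brent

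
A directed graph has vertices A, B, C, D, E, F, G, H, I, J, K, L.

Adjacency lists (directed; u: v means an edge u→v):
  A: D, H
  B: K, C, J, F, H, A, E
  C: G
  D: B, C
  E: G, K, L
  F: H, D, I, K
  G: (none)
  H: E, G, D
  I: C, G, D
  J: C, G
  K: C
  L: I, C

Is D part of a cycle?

Yes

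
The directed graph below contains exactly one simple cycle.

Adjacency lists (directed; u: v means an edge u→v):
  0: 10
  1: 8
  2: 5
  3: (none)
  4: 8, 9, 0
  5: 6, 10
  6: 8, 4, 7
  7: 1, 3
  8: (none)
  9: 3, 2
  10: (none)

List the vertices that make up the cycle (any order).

2, 4, 5, 6, 9

DFS with gray/black marking from 6:
6 gray
  8 gray
  8 black
  4 gray
    4→8: 8 black — skip
    9 gray
      3 gray
      3 black
      2 gray
        5 gray
          5→6: 6 is gray → back edge
Back edge closes the cycle 6 → 4 → 9 → 2 → 5 → 6; its vertices are {2, 4, 5, 6, 9}.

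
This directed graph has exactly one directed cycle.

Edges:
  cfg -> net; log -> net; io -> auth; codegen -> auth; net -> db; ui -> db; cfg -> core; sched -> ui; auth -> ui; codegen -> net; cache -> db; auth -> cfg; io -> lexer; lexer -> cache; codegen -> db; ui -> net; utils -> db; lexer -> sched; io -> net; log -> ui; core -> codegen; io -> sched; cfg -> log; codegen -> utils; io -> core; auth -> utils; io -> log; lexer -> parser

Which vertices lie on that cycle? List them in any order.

cfg, auth, core, codegen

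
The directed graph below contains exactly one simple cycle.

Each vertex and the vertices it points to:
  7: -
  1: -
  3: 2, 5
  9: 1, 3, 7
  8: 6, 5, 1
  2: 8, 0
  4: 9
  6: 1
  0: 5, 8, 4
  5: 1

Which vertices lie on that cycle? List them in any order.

DFS with gray/black marking from 9:
9 gray
  1 gray
  1 black
  3 gray
    2 gray
      8 gray
        6 gray
          6→1: 1 black — skip
        6 black
        5 gray
          5→1: 1 black — skip
        5 black
        8→1: 1 black — skip
      8 black
      0 gray
        0→5: 5 black — skip
        0→8: 8 black — skip
        4 gray
          4→9: 9 is gray → back edge
Back edge closes the cycle 9 → 3 → 2 → 0 → 4 → 9; its vertices are {0, 2, 3, 4, 9}.

0, 2, 3, 4, 9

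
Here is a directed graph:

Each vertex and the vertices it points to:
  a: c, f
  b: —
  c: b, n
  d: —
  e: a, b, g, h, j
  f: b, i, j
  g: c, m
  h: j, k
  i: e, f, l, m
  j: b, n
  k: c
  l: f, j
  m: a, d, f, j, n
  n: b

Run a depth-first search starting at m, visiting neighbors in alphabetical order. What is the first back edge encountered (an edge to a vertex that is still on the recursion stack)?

DFS from m (visiting neighbors in alphabetical order); mark gray on enter, black on exit:
m gray
  a gray
    c gray
      b gray
      b black
      n gray
        n→b: b black — skip
      n black
    c black
    f gray
      f→b: b black — skip
      i gray
        e gray
          e→a: a is gray → back edge
First back edge: e → a.

e->a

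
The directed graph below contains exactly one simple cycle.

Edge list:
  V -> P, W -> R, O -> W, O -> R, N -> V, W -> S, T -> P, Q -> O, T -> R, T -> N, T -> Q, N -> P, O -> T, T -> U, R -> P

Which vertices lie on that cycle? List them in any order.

DFS with gray/black marking from T:
T gray
  U gray
  U black
  R gray
    P gray
    P black
  R black
  N gray
    V gray
      V→P: P black — skip
    V black
    N→P: P black — skip
  N black
  T→P: P black — skip
  Q gray
    O gray
      O→T: T is gray → back edge
Back edge closes the cycle T → Q → O → T; its vertices are {O, Q, T}.

O, Q, T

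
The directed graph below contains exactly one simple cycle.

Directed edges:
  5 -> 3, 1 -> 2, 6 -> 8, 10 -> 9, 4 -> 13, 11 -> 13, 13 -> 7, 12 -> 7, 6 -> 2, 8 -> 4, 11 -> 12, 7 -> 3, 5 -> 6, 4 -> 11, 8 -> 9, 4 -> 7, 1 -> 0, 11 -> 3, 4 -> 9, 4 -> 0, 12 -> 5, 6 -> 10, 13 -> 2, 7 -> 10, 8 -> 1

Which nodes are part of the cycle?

DFS with gray/black marking from 8:
8 gray
  9 gray
  9 black
  4 gray
    4→9: 9 black — skip
    11 gray
      12 gray
        5 gray
          3 gray
          3 black
          6 gray
            2 gray
            2 black
            6→8: 8 is gray → back edge
Back edge closes the cycle 8 → 4 → 11 → 12 → 5 → 6 → 8; its vertices are {4, 5, 6, 8, 11, 12}.

4, 5, 6, 8, 11, 12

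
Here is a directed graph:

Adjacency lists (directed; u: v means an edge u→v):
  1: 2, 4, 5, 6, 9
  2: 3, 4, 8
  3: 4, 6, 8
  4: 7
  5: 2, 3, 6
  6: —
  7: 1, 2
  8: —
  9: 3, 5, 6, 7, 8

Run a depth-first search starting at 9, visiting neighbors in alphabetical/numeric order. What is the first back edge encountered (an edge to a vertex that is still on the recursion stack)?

DFS from 9 (visiting neighbors in alphabetical/numeric order); mark gray on enter, black on exit:
9 gray
  3 gray
    4 gray
      7 gray
        1 gray
          2 gray
            2→3: 3 is gray → back edge
First back edge: 2 → 3.

2->3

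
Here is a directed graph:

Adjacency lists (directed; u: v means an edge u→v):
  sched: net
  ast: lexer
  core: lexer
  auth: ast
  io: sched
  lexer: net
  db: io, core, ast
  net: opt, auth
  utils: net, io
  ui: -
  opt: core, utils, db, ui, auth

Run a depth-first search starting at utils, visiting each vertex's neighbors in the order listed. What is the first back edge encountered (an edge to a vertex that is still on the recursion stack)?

lexer→net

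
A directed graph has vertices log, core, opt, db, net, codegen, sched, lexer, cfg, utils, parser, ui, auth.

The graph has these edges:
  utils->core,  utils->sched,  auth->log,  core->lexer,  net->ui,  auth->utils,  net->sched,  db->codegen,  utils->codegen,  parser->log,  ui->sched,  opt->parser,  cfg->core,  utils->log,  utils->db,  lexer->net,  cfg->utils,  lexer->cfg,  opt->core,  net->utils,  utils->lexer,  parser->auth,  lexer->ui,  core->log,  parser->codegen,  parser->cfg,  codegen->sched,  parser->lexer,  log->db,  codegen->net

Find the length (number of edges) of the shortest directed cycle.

For each vertex v, BFS finds the shortest path from v back to v.
The shortest such closed walk is core → lexer → cfg → core, length 3.

3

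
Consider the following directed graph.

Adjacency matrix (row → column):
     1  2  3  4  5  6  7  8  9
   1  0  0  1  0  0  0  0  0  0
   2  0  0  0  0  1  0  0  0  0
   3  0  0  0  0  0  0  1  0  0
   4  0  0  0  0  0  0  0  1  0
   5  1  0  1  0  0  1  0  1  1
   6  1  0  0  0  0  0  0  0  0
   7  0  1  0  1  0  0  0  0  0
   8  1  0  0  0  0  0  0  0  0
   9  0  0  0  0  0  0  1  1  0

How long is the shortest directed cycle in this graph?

4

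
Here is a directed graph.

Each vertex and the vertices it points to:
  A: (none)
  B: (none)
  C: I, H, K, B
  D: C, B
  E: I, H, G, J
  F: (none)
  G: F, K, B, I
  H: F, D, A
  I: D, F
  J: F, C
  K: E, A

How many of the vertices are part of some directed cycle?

A vertex is on a directed cycle iff it belongs to a strongly connected component of size ≥ 2 (or has a self-loop).
The vertices on cycles are {C, D, E, G, H, I, J, K} — 8 in total.

8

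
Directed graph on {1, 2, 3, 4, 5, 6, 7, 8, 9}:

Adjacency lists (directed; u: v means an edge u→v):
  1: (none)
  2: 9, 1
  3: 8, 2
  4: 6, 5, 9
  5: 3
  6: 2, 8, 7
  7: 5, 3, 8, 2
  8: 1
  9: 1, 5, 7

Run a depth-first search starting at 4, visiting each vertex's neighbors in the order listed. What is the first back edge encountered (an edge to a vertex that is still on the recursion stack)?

3→2

DFS from 4 (visiting each vertex's neighbors in the order listed); mark gray on enter, black on exit:
4 gray
  6 gray
    2 gray
      9 gray
        1 gray
        1 black
        5 gray
          3 gray
            8 gray
              8→1: 1 black — skip
            8 black
            3→2: 2 is gray → back edge
First back edge: 3 → 2.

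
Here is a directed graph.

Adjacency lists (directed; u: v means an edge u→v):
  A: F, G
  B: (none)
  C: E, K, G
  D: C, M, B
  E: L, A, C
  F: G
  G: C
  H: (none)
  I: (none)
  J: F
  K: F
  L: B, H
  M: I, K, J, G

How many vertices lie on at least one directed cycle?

6

A vertex is on a directed cycle iff it belongs to a strongly connected component of size ≥ 2 (or has a self-loop).
The vertices on cycles are {A, C, E, F, G, K} — 6 in total.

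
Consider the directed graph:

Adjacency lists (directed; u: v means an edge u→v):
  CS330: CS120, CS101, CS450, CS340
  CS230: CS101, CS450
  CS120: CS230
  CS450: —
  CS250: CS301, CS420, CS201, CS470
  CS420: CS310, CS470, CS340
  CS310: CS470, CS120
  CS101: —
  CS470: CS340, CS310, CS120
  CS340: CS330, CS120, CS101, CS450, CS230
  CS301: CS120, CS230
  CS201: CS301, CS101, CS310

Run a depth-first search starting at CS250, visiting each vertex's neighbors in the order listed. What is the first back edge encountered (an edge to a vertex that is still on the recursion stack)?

CS330->CS340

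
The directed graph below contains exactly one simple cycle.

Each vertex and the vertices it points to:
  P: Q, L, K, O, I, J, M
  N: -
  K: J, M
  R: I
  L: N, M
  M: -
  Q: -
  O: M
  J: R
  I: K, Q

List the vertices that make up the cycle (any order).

DFS with gray/black marking from I:
I gray
  K gray
    J gray
      R gray
        R→I: I is gray → back edge
Back edge closes the cycle I → K → J → R → I; its vertices are {I, J, K, R}.

I, J, K, R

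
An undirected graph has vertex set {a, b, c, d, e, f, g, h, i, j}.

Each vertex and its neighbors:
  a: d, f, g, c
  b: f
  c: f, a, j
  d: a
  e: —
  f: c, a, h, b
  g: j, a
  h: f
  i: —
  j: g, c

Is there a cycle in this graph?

DFS, tracking each vertex's parent; an edge to a visited non-parent vertex closes a cycle.
Start from j:
visit j (parent –)
  visit g (parent j)
    g–j: parent, skip
    visit a (parent g)
      visit d (parent a)
        d–a: parent, skip
      visit f (parent a)
        visit c (parent f)
          c–f: parent, skip
          c–a: a visited and ≠ parent → cycle
Cycle: a – f – c – a.

Yes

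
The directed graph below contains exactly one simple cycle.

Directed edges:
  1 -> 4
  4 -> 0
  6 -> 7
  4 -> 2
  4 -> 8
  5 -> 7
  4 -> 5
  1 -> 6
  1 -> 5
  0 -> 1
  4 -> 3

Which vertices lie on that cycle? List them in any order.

DFS with gray/black marking from 4:
4 gray
  5 gray
    7 gray
    7 black
  5 black
  3 gray
  3 black
  0 gray
    1 gray
      6 gray
        6→7: 7 black — skip
      6 black
      1→5: 5 black — skip
      1→4: 4 is gray → back edge
Back edge closes the cycle 4 → 0 → 1 → 4; its vertices are {0, 1, 4}.

0, 1, 4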